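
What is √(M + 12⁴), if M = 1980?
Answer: 6*√631 ≈ 150.72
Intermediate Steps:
√(M + 12⁴) = √(1980 + 12⁴) = √(1980 + 20736) = √22716 = 6*√631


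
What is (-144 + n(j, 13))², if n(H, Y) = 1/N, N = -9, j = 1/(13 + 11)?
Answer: 1682209/81 ≈ 20768.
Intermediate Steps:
j = 1/24 ≈ 0.041667
n(H, Y) = -⅑ (n(H, Y) = 1/(-9) = -⅑)
(-144 + n(j, 13))² = (-144 - ⅑)² = (-1297/9)² = 1682209/81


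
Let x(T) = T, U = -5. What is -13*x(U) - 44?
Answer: 21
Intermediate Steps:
-13*x(U) - 44 = -13*(-5) - 44 = 65 - 44 = 21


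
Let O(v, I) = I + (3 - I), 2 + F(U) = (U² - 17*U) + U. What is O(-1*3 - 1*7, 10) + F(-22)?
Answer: 837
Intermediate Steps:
F(U) = -2 + U² - 16*U (F(U) = -2 + ((U² - 17*U) + U) = -2 + (U² - 16*U) = -2 + U² - 16*U)
O(v, I) = 3
O(-1*3 - 1*7, 10) + F(-22) = 3 + (-2 + (-22)² - 16*(-22)) = 3 + (-2 + 484 + 352) = 3 + 834 = 837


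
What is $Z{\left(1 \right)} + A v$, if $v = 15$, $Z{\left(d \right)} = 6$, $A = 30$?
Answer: $456$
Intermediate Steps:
$Z{\left(1 \right)} + A v = 6 + 30 \cdot 15 = 6 + 450 = 456$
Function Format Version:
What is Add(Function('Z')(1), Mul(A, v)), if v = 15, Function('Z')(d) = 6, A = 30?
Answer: 456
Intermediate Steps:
Add(Function('Z')(1), Mul(A, v)) = Add(6, Mul(30, 15)) = Add(6, 450) = 456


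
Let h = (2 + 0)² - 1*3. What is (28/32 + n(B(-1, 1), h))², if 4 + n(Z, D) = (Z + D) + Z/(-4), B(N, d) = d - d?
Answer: 289/64 ≈ 4.5156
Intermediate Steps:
B(N, d) = 0
h = 1 (h = 2² - 3 = 4 - 3 = 1)
n(Z, D) = -4 + D + 3*Z/4 (n(Z, D) = -4 + ((Z + D) + Z/(-4)) = -4 + ((D + Z) + Z*(-¼)) = -4 + ((D + Z) - Z/4) = -4 + (D + 3*Z/4) = -4 + D + 3*Z/4)
(28/32 + n(B(-1, 1), h))² = (28/32 + (-4 + 1 + (¾)*0))² = (28*(1/32) + (-4 + 1 + 0))² = (7/8 - 3)² = (-17/8)² = 289/64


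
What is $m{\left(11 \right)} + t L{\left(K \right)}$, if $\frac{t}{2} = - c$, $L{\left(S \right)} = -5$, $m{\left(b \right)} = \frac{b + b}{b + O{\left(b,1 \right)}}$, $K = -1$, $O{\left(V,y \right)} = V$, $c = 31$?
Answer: $311$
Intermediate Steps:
$m{\left(b \right)} = 1$ ($m{\left(b \right)} = \frac{b + b}{b + b} = \frac{2 b}{2 b} = 2 b \frac{1}{2 b} = 1$)
$t = -62$ ($t = 2 \left(\left(-1\right) 31\right) = 2 \left(-31\right) = -62$)
$m{\left(11 \right)} + t L{\left(K \right)} = 1 - -310 = 1 + 310 = 311$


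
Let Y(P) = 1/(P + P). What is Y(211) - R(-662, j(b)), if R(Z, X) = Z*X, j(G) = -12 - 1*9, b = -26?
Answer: -5866643/422 ≈ -13902.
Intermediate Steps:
Y(P) = 1/(2*P)
j(G) = -21 (j(G) = -12 - 9 = -21)
R(Z, X) = X*Z
Y(211) - R(-662, j(b)) = (½)/211 - (-21)*(-662) = (½)*(1/211) - 1*13902 = 1/422 - 13902 = -5866643/422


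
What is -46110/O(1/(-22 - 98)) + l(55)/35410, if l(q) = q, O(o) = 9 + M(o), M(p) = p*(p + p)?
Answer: -2351166631189/458920682 ≈ -5123.3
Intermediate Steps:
M(p) = 2*p**2 (M(p) = p*(2*p) = 2*p**2)
O(o) = 9 + 2*o**2
-46110/O(1/(-22 - 98)) + l(55)/35410 = -46110/(9 + 2*(1/(-22 - 98))**2) + 55/35410 = -46110/(9 + 2*(1/(-120))**2) + 55*(1/35410) = -46110/(9 + 2*(-1/120)**2) + 11/7082 = -46110/(9 + 2*(1/14400)) + 11/7082 = -46110/(9 + 1/7200) + 11/7082 = -46110/64801/7200 + 11/7082 = -46110*7200/64801 + 11/7082 = -331992000/64801 + 11/7082 = -2351166631189/458920682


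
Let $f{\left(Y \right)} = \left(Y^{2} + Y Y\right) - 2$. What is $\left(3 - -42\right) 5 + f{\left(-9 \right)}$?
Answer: $385$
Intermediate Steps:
$f{\left(Y \right)} = -2 + 2 Y^{2}$ ($f{\left(Y \right)} = \left(Y^{2} + Y^{2}\right) - 2 = 2 Y^{2} - 2 = -2 + 2 Y^{2}$)
$\left(3 - -42\right) 5 + f{\left(-9 \right)} = \left(3 - -42\right) 5 - \left(2 - 2 \left(-9\right)^{2}\right) = \left(3 + 42\right) 5 + \left(-2 + 2 \cdot 81\right) = 45 \cdot 5 + \left(-2 + 162\right) = 225 + 160 = 385$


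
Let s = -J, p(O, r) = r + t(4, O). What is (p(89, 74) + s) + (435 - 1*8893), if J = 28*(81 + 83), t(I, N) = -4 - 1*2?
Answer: -12982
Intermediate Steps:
t(I, N) = -6 (t(I, N) = -4 - 2 = -6)
J = 4592 (J = 28*164 = 4592)
p(O, r) = -6 + r (p(O, r) = r - 6 = -6 + r)
s = -4592 (s = -1*4592 = -4592)
(p(89, 74) + s) + (435 - 1*8893) = ((-6 + 74) - 4592) + (435 - 1*8893) = (68 - 4592) + (435 - 8893) = -4524 - 8458 = -12982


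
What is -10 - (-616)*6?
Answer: 3686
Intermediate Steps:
-10 - (-616)*6 = -10 - 56*(-66) = -10 + 3696 = 3686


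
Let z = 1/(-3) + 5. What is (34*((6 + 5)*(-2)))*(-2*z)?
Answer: 20944/3 ≈ 6981.3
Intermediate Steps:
z = 14/3 (z = -⅓ + 5 = 14/3 ≈ 4.6667)
(34*((6 + 5)*(-2)))*(-2*z) = (34*((6 + 5)*(-2)))*(-2*14/3) = (34*(11*(-2)))*(-28/3) = (34*(-22))*(-28/3) = -748*(-28/3) = 20944/3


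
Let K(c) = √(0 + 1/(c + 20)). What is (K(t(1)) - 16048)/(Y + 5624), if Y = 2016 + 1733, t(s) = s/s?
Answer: -16048/9373 + √21/196833 ≈ -1.7121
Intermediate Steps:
t(s) = 1
Y = 3749
K(c) = √(1/(20 + c)) (K(c) = √(0 + 1/(20 + c)) = √(1/(20 + c)))
(K(t(1)) - 16048)/(Y + 5624) = (√(1/(20 + 1)) - 16048)/(3749 + 5624) = (√(1/21) - 16048)/9373 = (√(1/21) - 16048)*(1/9373) = (√21/21 - 16048)*(1/9373) = (-16048 + √21/21)*(1/9373) = -16048/9373 + √21/196833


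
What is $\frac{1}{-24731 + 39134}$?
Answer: $\frac{1}{14403} \approx 6.943 \cdot 10^{-5}$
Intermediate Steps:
$\frac{1}{-24731 + 39134} = \frac{1}{14403}$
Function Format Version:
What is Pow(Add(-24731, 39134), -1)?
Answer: Rational(1, 14403) ≈ 6.9430e-5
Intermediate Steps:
Pow(Add(-24731, 39134), -1) = Pow(14403, -1) = Rational(1, 14403)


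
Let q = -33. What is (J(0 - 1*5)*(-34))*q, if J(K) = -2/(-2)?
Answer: 1122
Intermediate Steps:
J(K) = 1 (J(K) = -2*(-½) = 1)
(J(0 - 1*5)*(-34))*q = (1*(-34))*(-33) = -34*(-33) = 1122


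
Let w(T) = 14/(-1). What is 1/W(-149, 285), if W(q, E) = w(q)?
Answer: -1/14 ≈ -0.071429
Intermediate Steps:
w(T) = -14 (w(T) = 14*(-1) = -14)
W(q, E) = -14
1/W(-149, 285) = 1/(-14) = -1/14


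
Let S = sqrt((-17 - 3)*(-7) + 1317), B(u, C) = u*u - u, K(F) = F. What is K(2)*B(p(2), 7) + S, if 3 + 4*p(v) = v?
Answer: 5/8 + sqrt(1457) ≈ 38.796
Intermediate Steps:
p(v) = -3/4 + v/4
B(u, C) = u**2 - u
S = sqrt(1457) (S = sqrt(-20*(-7) + 1317) = sqrt(140 + 1317) = sqrt(1457) ≈ 38.171)
K(2)*B(p(2), 7) + S = 2*((-3/4 + (1/4)*2)*(-1 + (-3/4 + (1/4)*2))) + sqrt(1457) = 2*((-3/4 + 1/2)*(-1 + (-3/4 + 1/2))) + sqrt(1457) = 2*(-(-1 - 1/4)/4) + sqrt(1457) = 2*(-1/4*(-5/4)) + sqrt(1457) = 2*(5/16) + sqrt(1457) = 5/8 + sqrt(1457)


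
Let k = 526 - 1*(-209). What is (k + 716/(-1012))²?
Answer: 34512722176/64009 ≈ 5.3919e+5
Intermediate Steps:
k = 735 (k = 526 + 209 = 735)
(k + 716/(-1012))² = (735 + 716/(-1012))² = (735 + 716*(-1/1012))² = (735 - 179/253)² = (185776/253)² = 34512722176/64009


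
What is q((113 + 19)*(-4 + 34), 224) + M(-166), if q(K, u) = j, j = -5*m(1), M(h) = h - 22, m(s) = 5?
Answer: -213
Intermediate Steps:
M(h) = -22 + h
j = -25 (j = -5*5 = -25)
q(K, u) = -25
q((113 + 19)*(-4 + 34), 224) + M(-166) = -25 + (-22 - 166) = -25 - 188 = -213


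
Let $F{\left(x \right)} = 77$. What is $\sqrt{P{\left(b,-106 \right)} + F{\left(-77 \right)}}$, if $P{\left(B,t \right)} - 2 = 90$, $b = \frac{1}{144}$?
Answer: $13$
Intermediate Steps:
$b = \frac{1}{144} \approx 0.0069444$
$P{\left(B,t \right)} = 92$ ($P{\left(B,t \right)} = 2 + 90 = 92$)
$\sqrt{P{\left(b,-106 \right)} + F{\left(-77 \right)}} = \sqrt{92 + 77} = \sqrt{169} = 13$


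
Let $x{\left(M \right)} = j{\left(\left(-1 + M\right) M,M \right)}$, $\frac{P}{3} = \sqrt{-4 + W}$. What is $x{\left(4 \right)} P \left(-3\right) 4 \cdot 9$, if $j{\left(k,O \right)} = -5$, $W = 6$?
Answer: $1620 \sqrt{2} \approx 2291.0$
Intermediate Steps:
$P = 3 \sqrt{2}$ ($P = 3 \sqrt{-4 + 6} = 3 \sqrt{2} \approx 4.2426$)
$x{\left(M \right)} = -5$
$x{\left(4 \right)} P \left(-3\right) 4 \cdot 9 = - 5 \cdot 3 \sqrt{2} \left(-3\right) 4 \cdot 9 = - 5 - 9 \sqrt{2} \cdot 4 \cdot 9 = - 5 \left(- 36 \sqrt{2}\right) 9 = 180 \sqrt{2} \cdot 9 = 1620 \sqrt{2}$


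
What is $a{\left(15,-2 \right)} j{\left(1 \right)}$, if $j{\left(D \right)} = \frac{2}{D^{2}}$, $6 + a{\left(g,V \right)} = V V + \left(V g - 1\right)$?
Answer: $-66$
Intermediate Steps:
$a{\left(g,V \right)} = -7 + V^{2} + V g$ ($a{\left(g,V \right)} = -6 + \left(V V + \left(V g - 1\right)\right) = -6 + \left(V^{2} + \left(-1 + V g\right)\right) = -6 + \left(-1 + V^{2} + V g\right) = -7 + V^{2} + V g$)
$j{\left(D \right)} = \frac{2}{D^{2}}$
$a{\left(15,-2 \right)} j{\left(1 \right)} = \left(-7 + \left(-2\right)^{2} - 30\right) 2 \cdot 1^{-2} = \left(-7 + 4 - 30\right) 2 \cdot 1 = \left(-33\right) 2 = -66$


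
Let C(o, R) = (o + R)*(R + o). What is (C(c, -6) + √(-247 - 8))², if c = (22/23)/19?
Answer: 36397964464945/36469158961 + 13520000*I*√255/190969 ≈ 998.05 + 1130.5*I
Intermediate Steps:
c = 22/437 (c = (22*(1/23))*(1/19) = (22/23)*(1/19) = 22/437 ≈ 0.050343)
C(o, R) = (R + o)² (C(o, R) = (R + o)*(R + o) = (R + o)²)
(C(c, -6) + √(-247 - 8))² = ((-6 + 22/437)² + √(-247 - 8))² = ((-2600/437)² + √(-255))² = (6760000/190969 + I*√255)²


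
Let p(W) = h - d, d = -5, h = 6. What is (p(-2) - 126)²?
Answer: 13225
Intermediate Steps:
p(W) = 11 (p(W) = 6 - 1*(-5) = 6 + 5 = 11)
(p(-2) - 126)² = (11 - 126)² = (-115)² = 13225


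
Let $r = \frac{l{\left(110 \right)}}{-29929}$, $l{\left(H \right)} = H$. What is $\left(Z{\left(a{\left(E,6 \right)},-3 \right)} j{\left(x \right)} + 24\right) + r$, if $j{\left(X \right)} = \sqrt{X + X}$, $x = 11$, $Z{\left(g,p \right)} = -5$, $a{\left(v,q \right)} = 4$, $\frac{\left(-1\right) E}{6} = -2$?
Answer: $\frac{718186}{29929} - 5 \sqrt{22} \approx 0.54425$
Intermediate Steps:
$E = 12$ ($E = \left(-6\right) \left(-2\right) = 12$)
$j{\left(X \right)} = \sqrt{2} \sqrt{X}$ ($j{\left(X \right)} = \sqrt{2 X} = \sqrt{2} \sqrt{X}$)
$r = - \frac{110}{29929}$ ($r = \frac{110}{-29929} = 110 \left(- \frac{1}{29929}\right) = - \frac{110}{29929} \approx -0.0036754$)
$\left(Z{\left(a{\left(E,6 \right)},-3 \right)} j{\left(x \right)} + 24\right) + r = \left(- 5 \sqrt{2} \sqrt{11} + 24\right) - \frac{110}{29929} = \left(- 5 \sqrt{22} + 24\right) - \frac{110}{29929} = \left(24 - 5 \sqrt{22}\right) - \frac{110}{29929} = \frac{718186}{29929} - 5 \sqrt{22}$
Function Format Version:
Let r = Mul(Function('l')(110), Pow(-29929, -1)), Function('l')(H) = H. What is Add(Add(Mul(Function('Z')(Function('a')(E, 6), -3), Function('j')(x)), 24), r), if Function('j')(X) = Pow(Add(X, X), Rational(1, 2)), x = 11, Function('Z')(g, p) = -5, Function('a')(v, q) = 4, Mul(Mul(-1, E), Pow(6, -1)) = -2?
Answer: Add(Rational(718186, 29929), Mul(-5, Pow(22, Rational(1, 2)))) ≈ 0.54425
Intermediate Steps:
E = 12 (E = Mul(-6, -2) = 12)
Function('j')(X) = Mul(Pow(2, Rational(1, 2)), Pow(X, Rational(1, 2))) (Function('j')(X) = Pow(Mul(2, X), Rational(1, 2)) = Mul(Pow(2, Rational(1, 2)), Pow(X, Rational(1, 2))))
r = Rational(-110, 29929) (r = Mul(110, Pow(-29929, -1)) = Mul(110, Rational(-1, 29929)) = Rational(-110, 29929) ≈ -0.0036754)
Add(Add(Mul(Function('Z')(Function('a')(E, 6), -3), Function('j')(x)), 24), r) = Add(Add(Mul(-5, Mul(Pow(2, Rational(1, 2)), Pow(11, Rational(1, 2)))), 24), Rational(-110, 29929)) = Add(Add(Mul(-5, Pow(22, Rational(1, 2))), 24), Rational(-110, 29929)) = Add(Add(24, Mul(-5, Pow(22, Rational(1, 2)))), Rational(-110, 29929)) = Add(Rational(718186, 29929), Mul(-5, Pow(22, Rational(1, 2))))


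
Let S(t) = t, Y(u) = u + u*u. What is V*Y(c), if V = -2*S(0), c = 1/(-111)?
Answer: 0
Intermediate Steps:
c = -1/111 ≈ -0.0090090
Y(u) = u + u²
V = 0 (V = -2*0 = 0)
V*Y(c) = 0*(-(1 - 1/111)/111) = 0*(-1/111*110/111) = 0*(-110/12321) = 0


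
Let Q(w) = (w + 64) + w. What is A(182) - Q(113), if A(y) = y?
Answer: -108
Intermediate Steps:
Q(w) = 64 + 2*w (Q(w) = (64 + w) + w = 64 + 2*w)
A(182) - Q(113) = 182 - (64 + 2*113) = 182 - (64 + 226) = 182 - 1*290 = 182 - 290 = -108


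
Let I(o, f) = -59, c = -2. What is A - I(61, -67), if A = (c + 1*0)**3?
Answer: 51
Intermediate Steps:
A = -8 (A = (-2 + 1*0)**3 = (-2 + 0)**3 = (-2)**3 = -8)
A - I(61, -67) = -8 - 1*(-59) = -8 + 59 = 51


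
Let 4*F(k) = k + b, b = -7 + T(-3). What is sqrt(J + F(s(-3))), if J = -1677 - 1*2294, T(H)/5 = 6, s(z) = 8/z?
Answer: I*sqrt(142773)/6 ≈ 62.976*I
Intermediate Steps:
T(H) = 30 (T(H) = 5*6 = 30)
b = 23 (b = -7 + 30 = 23)
F(k) = 23/4 + k/4 (F(k) = (k + 23)/4 = (23 + k)/4 = 23/4 + k/4)
J = -3971 (J = -1677 - 2294 = -3971)
sqrt(J + F(s(-3))) = sqrt(-3971 + (23/4 + (8/(-3))/4)) = sqrt(-3971 + (23/4 + (8*(-1/3))/4)) = sqrt(-3971 + (23/4 + (1/4)*(-8/3))) = sqrt(-3971 + (23/4 - 2/3)) = sqrt(-3971 + 61/12) = sqrt(-47591/12) = I*sqrt(142773)/6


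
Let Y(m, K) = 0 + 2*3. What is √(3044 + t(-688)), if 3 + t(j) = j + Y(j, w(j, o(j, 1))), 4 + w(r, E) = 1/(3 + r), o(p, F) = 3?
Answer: √2359 ≈ 48.570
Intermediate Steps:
w(r, E) = -4 + 1/(3 + r)
Y(m, K) = 6 (Y(m, K) = 0 + 6 = 6)
t(j) = 3 + j (t(j) = -3 + (j + 6) = -3 + (6 + j) = 3 + j)
√(3044 + t(-688)) = √(3044 + (3 - 688)) = √(3044 - 685) = √2359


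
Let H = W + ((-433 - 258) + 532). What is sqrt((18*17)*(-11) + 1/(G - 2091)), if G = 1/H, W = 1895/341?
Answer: I*sqrt(1611709669341670682)/21881965 ≈ 58.017*I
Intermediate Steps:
W = 1895/341 (W = 1895*(1/341) = 1895/341 ≈ 5.5572)
H = -52324/341 (H = 1895/341 + ((-433 - 258) + 532) = 1895/341 + (-691 + 532) = 1895/341 - 159 = -52324/341 ≈ -153.44)
G = -341/52324 (G = 1/(-52324/341) = -341/52324 ≈ -0.0065171)
sqrt((18*17)*(-11) + 1/(G - 2091)) = sqrt((18*17)*(-11) + 1/(-341/52324 - 2091)) = sqrt(306*(-11) + 1/(-109409825/52324)) = sqrt(-3366 - 52324/109409825) = sqrt(-368273523274/109409825) = I*sqrt(1611709669341670682)/21881965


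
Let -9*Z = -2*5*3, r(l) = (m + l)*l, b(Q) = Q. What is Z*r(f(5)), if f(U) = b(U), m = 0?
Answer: 250/3 ≈ 83.333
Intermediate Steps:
f(U) = U
r(l) = l**2 (r(l) = (0 + l)*l = l*l = l**2)
Z = 10/3 (Z = -(-2*5)*3/9 = -(-10)*3/9 = -1/9*(-30) = 10/3 ≈ 3.3333)
Z*r(f(5)) = (10/3)*5**2 = (10/3)*25 = 250/3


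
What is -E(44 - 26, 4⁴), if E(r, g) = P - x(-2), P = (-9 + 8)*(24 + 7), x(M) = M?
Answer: 29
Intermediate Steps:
P = -31 (P = -1*31 = -31)
E(r, g) = -29 (E(r, g) = -31 - 1*(-2) = -31 + 2 = -29)
-E(44 - 26, 4⁴) = -1*(-29) = 29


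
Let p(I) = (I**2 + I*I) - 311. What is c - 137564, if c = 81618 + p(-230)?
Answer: 49543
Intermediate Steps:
p(I) = -311 + 2*I**2 (p(I) = (I**2 + I**2) - 311 = 2*I**2 - 311 = -311 + 2*I**2)
c = 187107 (c = 81618 + (-311 + 2*(-230)**2) = 81618 + (-311 + 2*52900) = 81618 + (-311 + 105800) = 81618 + 105489 = 187107)
c - 137564 = 187107 - 137564 = 49543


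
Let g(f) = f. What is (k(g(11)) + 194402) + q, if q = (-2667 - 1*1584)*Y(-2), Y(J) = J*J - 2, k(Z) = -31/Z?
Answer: 2044869/11 ≈ 1.8590e+5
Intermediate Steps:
Y(J) = -2 + J² (Y(J) = J² - 2 = -2 + J²)
q = -8502 (q = (-2667 - 1*1584)*(-2 + (-2)²) = (-2667 - 1584)*(-2 + 4) = -4251*2 = -8502)
(k(g(11)) + 194402) + q = (-31/11 + 194402) - 8502 = 2138391/11 - 8502 = 2044869/11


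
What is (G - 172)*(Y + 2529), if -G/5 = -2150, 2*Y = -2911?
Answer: 11355483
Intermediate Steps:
Y = -2911/2 (Y = (½)*(-2911) = -2911/2 ≈ -1455.5)
G = 10750 (G = -5*(-2150) = 10750)
(G - 172)*(Y + 2529) = (10750 - 172)*(-2911/2 + 2529) = 10578*(2147/2) = 11355483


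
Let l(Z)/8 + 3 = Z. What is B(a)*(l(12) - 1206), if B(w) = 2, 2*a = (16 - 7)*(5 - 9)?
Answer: -2268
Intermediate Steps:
a = -18 (a = ((16 - 7)*(5 - 9))/2 = (9*(-4))/2 = (1/2)*(-36) = -18)
l(Z) = -24 + 8*Z
B(a)*(l(12) - 1206) = 2*((-24 + 8*12) - 1206) = 2*((-24 + 96) - 1206) = 2*(72 - 1206) = 2*(-1134) = -2268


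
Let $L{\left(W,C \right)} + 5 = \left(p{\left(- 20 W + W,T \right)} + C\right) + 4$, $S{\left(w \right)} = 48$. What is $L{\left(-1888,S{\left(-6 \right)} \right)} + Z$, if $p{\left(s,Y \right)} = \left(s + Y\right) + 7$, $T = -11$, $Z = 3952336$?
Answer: $3988251$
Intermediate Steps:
$p{\left(s,Y \right)} = 7 + Y + s$ ($p{\left(s,Y \right)} = \left(Y + s\right) + 7 = 7 + Y + s$)
$L{\left(W,C \right)} = -5 + C - 19 W$ ($L{\left(W,C \right)} = -5 + \left(\left(\left(7 - 11 + \left(- 20 W + W\right)\right) + C\right) + 4\right) = -5 + \left(\left(\left(7 - 11 - 19 W\right) + C\right) + 4\right) = -5 + \left(\left(\left(-4 - 19 W\right) + C\right) + 4\right) = -5 + \left(\left(-4 + C - 19 W\right) + 4\right) = -5 + \left(C - 19 W\right) = -5 + C - 19 W$)
$L{\left(-1888,S{\left(-6 \right)} \right)} + Z = \left(-5 + 48 - -35872\right) + 3952336 = \left(-5 + 48 + 35872\right) + 3952336 = 35915 + 3952336 = 3988251$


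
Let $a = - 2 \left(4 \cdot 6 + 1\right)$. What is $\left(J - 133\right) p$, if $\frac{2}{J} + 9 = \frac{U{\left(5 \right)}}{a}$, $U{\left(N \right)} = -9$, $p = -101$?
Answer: $\frac{5934053}{441} \approx 13456.0$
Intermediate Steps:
$a = -50$ ($a = - 2 \left(24 + 1\right) = \left(-2\right) 25 = -50$)
$J = - \frac{100}{441}$ ($J = \frac{2}{-9 - \frac{9}{-50}} = \frac{2}{-9 - - \frac{9}{50}} = \frac{2}{-9 + \frac{9}{50}} = \frac{2}{- \frac{441}{50}} = 2 \left(- \frac{50}{441}\right) = - \frac{100}{441} \approx -0.22676$)
$\left(J - 133\right) p = \left(- \frac{100}{441} - 133\right) \left(-101\right) = \left(- \frac{58753}{441}\right) \left(-101\right) = \frac{5934053}{441}$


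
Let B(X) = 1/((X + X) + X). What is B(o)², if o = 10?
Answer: 1/900 ≈ 0.0011111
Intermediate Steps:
B(X) = 1/(3*X) (B(X) = 1/(2*X + X) = 1/(3*X))
B(o)² = ((⅓)/10)² = ((⅓)*(⅒))² = (1/30)² = 1/900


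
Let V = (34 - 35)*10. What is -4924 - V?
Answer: -4914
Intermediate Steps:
V = -10 (V = -1*10 = -10)
-4924 - V = -4924 - 1*(-10) = -4924 + 10 = -4914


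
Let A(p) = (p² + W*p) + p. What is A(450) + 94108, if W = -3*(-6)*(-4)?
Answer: 264658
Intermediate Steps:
W = -72 (W = 18*(-4) = -72)
A(p) = p² - 71*p (A(p) = (p² - 72*p) + p = p² - 71*p)
A(450) + 94108 = 450*(-71 + 450) + 94108 = 450*379 + 94108 = 170550 + 94108 = 264658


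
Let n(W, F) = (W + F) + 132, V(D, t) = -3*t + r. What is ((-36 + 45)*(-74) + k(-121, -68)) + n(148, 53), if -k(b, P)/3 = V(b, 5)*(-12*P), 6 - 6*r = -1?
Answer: 33531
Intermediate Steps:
r = 7/6 (r = 1 - ⅙*(-1) = 1 + ⅙ = 7/6 ≈ 1.1667)
V(D, t) = 7/6 - 3*t (V(D, t) = -3*t + 7/6 = 7/6 - 3*t)
k(b, P) = -498*P (k(b, P) = -3*(7/6 - 3*5)*(-12*P) = -3*(7/6 - 15)*(-12*P) = -(-83)*(-12*P)/2 = -498*P)
n(W, F) = 132 + F + W (n(W, F) = (F + W) + 132 = 132 + F + W)
((-36 + 45)*(-74) + k(-121, -68)) + n(148, 53) = ((-36 + 45)*(-74) - 498*(-68)) + (132 + 53 + 148) = (9*(-74) + 33864) + 333 = (-666 + 33864) + 333 = 33198 + 333 = 33531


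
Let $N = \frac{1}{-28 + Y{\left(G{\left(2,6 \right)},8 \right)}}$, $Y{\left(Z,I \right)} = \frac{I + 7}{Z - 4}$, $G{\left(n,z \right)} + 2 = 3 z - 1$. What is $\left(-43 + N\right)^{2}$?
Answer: $\frac{159012100}{85849} \approx 1852.2$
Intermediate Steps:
$G{\left(n,z \right)} = -3 + 3 z$ ($G{\left(n,z \right)} = -2 + \left(3 z - 1\right) = -2 + \left(-1 + 3 z\right) = -3 + 3 z$)
$Y{\left(Z,I \right)} = \frac{7 + I}{-4 + Z}$
$N = - \frac{11}{293}$ ($N = \frac{1}{-28 + \frac{7 + 8}{-4 + \left(-3 + 3 \cdot 6\right)}} = \frac{1}{-28 + \frac{1}{-4 + \left(-3 + 18\right)} 15} = \frac{1}{-28 + \frac{1}{-4 + 15} \cdot 15} = \frac{1}{-28 + \frac{1}{11} \cdot 15} = \frac{1}{-28 + \frac{15}{11}} = \frac{1}{- \frac{293}{11}} = - \frac{11}{293} \approx -0.037543$)
$\left(-43 + N\right)^{2} = \left(-43 - \frac{11}{293}\right)^{2} = \left(- \frac{12610}{293}\right)^{2} = \frac{159012100}{85849}$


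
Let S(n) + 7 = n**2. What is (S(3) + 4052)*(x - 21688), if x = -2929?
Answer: -99797318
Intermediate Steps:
S(n) = -7 + n**2
(S(3) + 4052)*(x - 21688) = ((-7 + 3**2) + 4052)*(-2929 - 21688) = ((-7 + 9) + 4052)*(-24617) = (2 + 4052)*(-24617) = 4054*(-24617) = -99797318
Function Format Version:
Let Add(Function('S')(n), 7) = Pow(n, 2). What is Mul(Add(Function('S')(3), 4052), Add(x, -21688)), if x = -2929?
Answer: -99797318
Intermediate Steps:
Function('S')(n) = Add(-7, Pow(n, 2))
Mul(Add(Function('S')(3), 4052), Add(x, -21688)) = Mul(Add(Add(-7, Pow(3, 2)), 4052), Add(-2929, -21688)) = Mul(Add(Add(-7, 9), 4052), -24617) = Mul(Add(2, 4052), -24617) = Mul(4054, -24617) = -99797318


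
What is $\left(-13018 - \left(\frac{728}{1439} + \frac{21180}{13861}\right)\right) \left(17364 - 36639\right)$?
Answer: $\frac{5005665909498750}{19945979} \approx 2.5096 \cdot 10^{8}$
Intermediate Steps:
$\left(-13018 - \left(\frac{728}{1439} + \frac{21180}{13861}\right)\right) \left(17364 - 36639\right) = \left(-13018 - \frac{40568828}{19945979}\right) \left(-19275\right) = \left(- \frac{259697323450}{19945979}\right) \left(-19275\right) = \frac{5005665909498750}{19945979}$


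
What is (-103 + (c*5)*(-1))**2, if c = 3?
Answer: 13924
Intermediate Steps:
(-103 + (c*5)*(-1))**2 = (-103 + (3*5)*(-1))**2 = (-103 + 15*(-1))**2 = (-103 - 15)**2 = (-118)**2 = 13924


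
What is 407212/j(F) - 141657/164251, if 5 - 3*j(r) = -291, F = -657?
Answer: 50153251041/12154574 ≈ 4126.3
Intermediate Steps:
j(r) = 296/3 (j(r) = 5/3 - ⅓*(-291) = 5/3 + 97 = 296/3)
407212/j(F) - 141657/164251 = 407212/(296/3) - 141657/164251 = 407212*(3/296) - 141657*1/164251 = 305409/74 - 141657/164251 = 50153251041/12154574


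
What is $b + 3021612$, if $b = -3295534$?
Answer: $-273922$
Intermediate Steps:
$b + 3021612 = -3295534 + 3021612 = -273922$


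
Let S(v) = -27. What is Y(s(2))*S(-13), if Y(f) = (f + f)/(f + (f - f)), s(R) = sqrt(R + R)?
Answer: -54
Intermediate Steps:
s(R) = sqrt(2)*sqrt(R) (s(R) = sqrt(2*R) = sqrt(2)*sqrt(R))
Y(f) = 2 (Y(f) = (2*f)/(f + 0) = (2*f)/f = 2)
Y(s(2))*S(-13) = 2*(-27) = -54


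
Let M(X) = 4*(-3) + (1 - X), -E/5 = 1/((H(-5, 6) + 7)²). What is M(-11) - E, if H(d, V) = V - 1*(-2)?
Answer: 1/45 ≈ 0.022222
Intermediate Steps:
H(d, V) = 2 + V (H(d, V) = V + 2 = 2 + V)
E = -1/45 (E = -5/((2 + 6) + 7)² = -5/(8 + 7)² = -5/(15²) = -5/225 = -5*1/225 = -1/45 ≈ -0.022222)
M(X) = -11 - X (M(X) = -12 + (1 - X) = -11 - X)
M(-11) - E = (-11 - 1*(-11)) - 1*(-1/45) = (-11 + 11) + 1/45 = 0 + 1/45 = 1/45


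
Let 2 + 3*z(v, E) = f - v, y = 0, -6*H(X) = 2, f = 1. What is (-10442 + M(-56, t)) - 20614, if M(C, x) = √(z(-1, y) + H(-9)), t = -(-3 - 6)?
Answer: -31056 + I*√3/3 ≈ -31056.0 + 0.57735*I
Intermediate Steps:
H(X) = -⅓ (H(X) = -⅙*2 = -⅓)
t = 9 (t = -1*(-9) = 9)
z(v, E) = -⅓ - v/3 (z(v, E) = -⅔ + (1 - v)/3 = -⅔ + (⅓ - v/3) = -⅓ - v/3)
M(C, x) = I*√3/3 (M(C, x) = √((-⅓ - ⅓*(-1)) - ⅓) = √((-⅓ + ⅓) - ⅓) = √(0 - ⅓) = √(-⅓) = I*√3/3)
(-10442 + M(-56, t)) - 20614 = (-10442 + I*√3/3) - 20614 = -31056 + I*√3/3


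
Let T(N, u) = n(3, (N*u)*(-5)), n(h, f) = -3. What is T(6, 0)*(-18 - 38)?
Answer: 168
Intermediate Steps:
T(N, u) = -3
T(6, 0)*(-18 - 38) = -3*(-18 - 38) = -3*(-56) = 168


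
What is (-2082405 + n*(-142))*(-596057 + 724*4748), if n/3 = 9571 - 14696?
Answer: 286550563275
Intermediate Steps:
n = -15375 (n = 3*(9571 - 14696) = 3*(-5125) = -15375)
(-2082405 + n*(-142))*(-596057 + 724*4748) = (-2082405 - 15375*(-142))*(-596057 + 724*4748) = (-2082405 + 2183250)*(-596057 + 3437552) = 100845*2841495 = 286550563275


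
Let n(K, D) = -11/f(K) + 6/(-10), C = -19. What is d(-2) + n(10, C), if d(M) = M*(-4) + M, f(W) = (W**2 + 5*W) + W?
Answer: 853/160 ≈ 5.3313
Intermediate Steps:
f(W) = W**2 + 6*W
d(M) = -3*M (d(M) = -4*M + M = -3*M)
n(K, D) = -3/5 - 11/(K*(6 + K)) (n(K, D) = -11*1/(K*(6 + K)) + 6/(-10) = -11/(K*(6 + K)) + 6*(-1/10) = -11/(K*(6 + K)) - 3/5 = -3/5 - 11/(K*(6 + K)))
d(-2) + n(10, C) = -3*(-2) + (1/5)*(-55 - 3*10*(6 + 10))/(10*(6 + 10)) = 6 + (1/5)*(1/10)*(-55 - 3*10*16)/16 = 6 + (1/5)*(1/10)*(1/16)*(-55 - 480) = 6 + (1/5)*(1/10)*(1/16)*(-535) = 6 - 107/160 = 853/160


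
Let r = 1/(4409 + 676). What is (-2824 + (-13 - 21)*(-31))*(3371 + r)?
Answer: -2022701248/339 ≈ -5.9667e+6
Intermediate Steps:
r = 1/5085 ≈ 0.00019666
(-2824 + (-13 - 21)*(-31))*(3371 + r) = (-2824 + (-13 - 21)*(-31))*(3371 + 1/5085) = (-2824 - 34*(-31))*(17141536/5085) = (-2824 + 1054)*(17141536/5085) = -1770*17141536/5085 = -2022701248/339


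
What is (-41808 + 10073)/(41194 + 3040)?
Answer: -31735/44234 ≈ -0.71743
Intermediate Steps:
(-41808 + 10073)/(41194 + 3040) = -31735/44234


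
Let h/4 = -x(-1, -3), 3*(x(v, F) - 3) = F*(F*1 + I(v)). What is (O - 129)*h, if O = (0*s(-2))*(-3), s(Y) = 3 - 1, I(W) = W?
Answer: 3612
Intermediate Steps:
s(Y) = 2
x(v, F) = 3 + F*(F + v)/3 (x(v, F) = 3 + (F*(F*1 + v))/3 = 3 + (F*(F + v))/3 = 3 + F*(F + v)/3)
h = -28 (h = 4*(-(3 + (⅓)*(-3)² + (⅓)*(-3)*(-1))) = 4*(-(3 + (⅓)*9 + 1)) = 4*(-(3 + 3 + 1)) = 4*(-1*7) = 4*(-7) = -28)
O = 0 (O = (0*2)*(-3) = 0*(-3) = 0)
(O - 129)*h = (0 - 129)*(-28) = -129*(-28) = 3612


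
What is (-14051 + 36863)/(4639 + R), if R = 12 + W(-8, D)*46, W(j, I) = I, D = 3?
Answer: 22812/4789 ≈ 4.7634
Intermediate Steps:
R = 150 (R = 12 + 3*46 = 12 + 138 = 150)
(-14051 + 36863)/(4639 + R) = (-14051 + 36863)/(4639 + 150) = 22812/4789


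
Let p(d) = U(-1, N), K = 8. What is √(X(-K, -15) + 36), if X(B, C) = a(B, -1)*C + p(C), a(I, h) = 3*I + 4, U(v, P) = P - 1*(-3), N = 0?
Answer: √339 ≈ 18.412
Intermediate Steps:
U(v, P) = 3 + P (U(v, P) = P + 3 = 3 + P)
p(d) = 3 (p(d) = 3 + 0 = 3)
a(I, h) = 4 + 3*I
X(B, C) = 3 + C*(4 + 3*B) (X(B, C) = (4 + 3*B)*C + 3 = C*(4 + 3*B) + 3 = 3 + C*(4 + 3*B))
√(X(-K, -15) + 36) = √((3 - 15*(4 + 3*(-1*8))) + 36) = √((3 - 15*(4 + 3*(-8))) + 36) = √((3 - 15*(4 - 24)) + 36) = √((3 - 15*(-20)) + 36) = √((3 + 300) + 36) = √(303 + 36) = √339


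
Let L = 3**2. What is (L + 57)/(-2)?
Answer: -33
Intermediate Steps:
L = 9
(L + 57)/(-2) = (9 + 57)/(-2) = -1/2*66 = -33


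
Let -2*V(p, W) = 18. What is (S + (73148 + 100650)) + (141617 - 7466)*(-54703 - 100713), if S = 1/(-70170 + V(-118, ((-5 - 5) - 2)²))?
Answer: -1463164639065223/70179 ≈ -2.0849e+10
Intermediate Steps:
V(p, W) = -9 (V(p, W) = -½*18 = -9)
S = -1/70179 (S = 1/(-70170 - 9) = 1/(-70179) = -1/70179 ≈ -1.4249e-5)
(S + (73148 + 100650)) + (141617 - 7466)*(-54703 - 100713) = (-1/70179 + (73148 + 100650)) + (141617 - 7466)*(-54703 - 100713) = (-1/70179 + 173798) + 134151*(-155416) = 12196969841/70179 - 20849211816 = -1463164639065223/70179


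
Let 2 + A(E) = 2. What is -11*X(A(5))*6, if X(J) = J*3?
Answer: 0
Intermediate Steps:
A(E) = 0 (A(E) = -2 + 2 = 0)
X(J) = 3*J
-11*X(A(5))*6 = -33*0*6 = -11*0*6 = 0*6 = 0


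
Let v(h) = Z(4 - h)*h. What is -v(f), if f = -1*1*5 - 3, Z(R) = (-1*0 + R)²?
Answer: 1152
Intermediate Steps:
Z(R) = R² (Z(R) = (0 + R)² = R²)
f = -8 (f = -1*5 - 3 = -5 - 3 = -8)
v(h) = h*(4 - h)² (v(h) = (4 - h)²*h = h*(4 - h)²)
-v(f) = -(-8)*(-4 - 8)² = -(-8)*(-12)² = -(-8)*144 = -1*(-1152) = 1152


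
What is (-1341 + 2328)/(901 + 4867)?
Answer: 141/824 ≈ 0.17112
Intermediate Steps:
(-1341 + 2328)/(901 + 4867) = 987/5768 = 987*(1/5768) = 141/824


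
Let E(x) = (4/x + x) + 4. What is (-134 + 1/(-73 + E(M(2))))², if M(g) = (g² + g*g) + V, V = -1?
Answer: 3320871129/184900 ≈ 17960.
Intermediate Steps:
M(g) = -1 + 2*g² (M(g) = (g² + g*g) - 1 = (g² + g²) - 1 = 2*g² - 1 = -1 + 2*g²)
E(x) = 4 + x + 4/x (E(x) = (x + 4/x) + 4 = 4 + x + 4/x)
(-134 + 1/(-73 + E(M(2))))² = (-134 + 1/(-73 + (4 + (-1 + 2*2²) + 4/(-1 + 2*2²))))² = (-134 + 1/(-73 + (4 + (-1 + 2*4) + 4/(-1 + 2*4))))² = (-134 + 1/(-73 + (4 + (-1 + 8) + 4/(-1 + 8))))² = (-134 + 1/(-73 + (4 + 7 + 4/7)))² = (-134 + 1/(-73 + 81/7))² = (-134 + 1/(-430/7))² = (-134 - 7/430)² = (-57627/430)² = 3320871129/184900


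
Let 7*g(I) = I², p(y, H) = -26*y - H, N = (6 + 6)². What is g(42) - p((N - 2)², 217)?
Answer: 524733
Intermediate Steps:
N = 144 (N = 12² = 144)
p(y, H) = -H - 26*y
g(I) = I²/7
g(42) - p((N - 2)², 217) = (⅐)*42² - (-1*217 - 26*(144 - 2)²) = (⅐)*1764 - (-217 - 26*142²) = 252 - (-217 - 26*20164) = 252 - (-217 - 524264) = 252 - 1*(-524481) = 252 + 524481 = 524733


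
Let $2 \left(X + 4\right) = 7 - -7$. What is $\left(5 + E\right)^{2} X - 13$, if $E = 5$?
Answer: $287$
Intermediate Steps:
$X = 3$ ($X = -4 + \frac{7 - -7}{2} = -4 + \frac{7 + 7}{2} = -4 + \frac{1}{2} \cdot 14 = -4 + 7 = 3$)
$\left(5 + E\right)^{2} X - 13 = \left(5 + 5\right)^{2} \cdot 3 - 13 = 10^{2} \cdot 3 - 13 = 100 \cdot 3 - 13 = 300 - 13 = 287$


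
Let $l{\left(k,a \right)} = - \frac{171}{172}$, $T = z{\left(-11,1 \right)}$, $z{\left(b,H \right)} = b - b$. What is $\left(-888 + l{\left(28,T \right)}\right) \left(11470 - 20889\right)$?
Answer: $\frac{1440231033}{172} \approx 8.3734 \cdot 10^{6}$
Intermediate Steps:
$z{\left(b,H \right)} = 0$
$T = 0$
$l{\left(k,a \right)} = - \frac{171}{172}$ ($l{\left(k,a \right)} = \left(-171\right) \frac{1}{172} = - \frac{171}{172}$)
$\left(-888 + l{\left(28,T \right)}\right) \left(11470 - 20889\right) = \left(-888 - \frac{171}{172}\right) \left(11470 - 20889\right) = \left(- \frac{152907}{172}\right) \left(-9419\right) = \frac{1440231033}{172}$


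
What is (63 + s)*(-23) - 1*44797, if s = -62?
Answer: -44820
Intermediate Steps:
(63 + s)*(-23) - 1*44797 = (63 - 62)*(-23) - 1*44797 = 1*(-23) - 44797 = -23 - 44797 = -44820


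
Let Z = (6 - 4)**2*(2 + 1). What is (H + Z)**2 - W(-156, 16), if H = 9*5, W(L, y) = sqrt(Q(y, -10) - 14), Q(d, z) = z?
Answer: 3249 - 2*I*sqrt(6) ≈ 3249.0 - 4.899*I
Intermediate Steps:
W(L, y) = 2*I*sqrt(6) (W(L, y) = sqrt(-10 - 14) = sqrt(-24) = 2*I*sqrt(6))
H = 45
Z = 12 (Z = 2**2*3 = 4*3 = 12)
(H + Z)**2 - W(-156, 16) = (45 + 12)**2 - 2*I*sqrt(6) = 57**2 - 2*I*sqrt(6) = 3249 - 2*I*sqrt(6)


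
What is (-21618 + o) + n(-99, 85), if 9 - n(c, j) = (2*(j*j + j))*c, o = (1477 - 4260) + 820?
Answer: 1423808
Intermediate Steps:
o = -1963 (o = -2783 + 820 = -1963)
n(c, j) = 9 - c*(2*j + 2*j**2) (n(c, j) = 9 - 2*(j*j + j)*c = 9 - 2*(j**2 + j)*c = 9 - 2*(j + j**2)*c = 9 - (2*j + 2*j**2)*c = 9 - c*(2*j + 2*j**2))
(-21618 + o) + n(-99, 85) = (-21618 - 1963) + (9 - 2*(-99)*85 - 2*(-99)*85**2) = -23581 + (9 + 16830 - 2*(-99)*7225) = -23581 + (9 + 16830 + 1430550) = -23581 + 1447389 = 1423808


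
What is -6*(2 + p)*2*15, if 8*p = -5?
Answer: -495/2 ≈ -247.50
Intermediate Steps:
p = -5/8 (p = (⅛)*(-5) = -5/8 ≈ -0.62500)
-6*(2 + p)*2*15 = -6*(2 - 5/8)*2*15 = -33*2/4*15 = -6*11/4*15 = -33/2*15 = -495/2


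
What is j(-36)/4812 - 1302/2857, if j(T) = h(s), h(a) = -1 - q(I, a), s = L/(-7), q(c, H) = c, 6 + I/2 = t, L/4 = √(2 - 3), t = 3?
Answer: -6250939/13747884 ≈ -0.45468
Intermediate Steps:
L = 4*I (L = 4*√(2 - 3) = 4*√(-1) = 4*I ≈ 4.0*I)
I = -6 (I = -12 + 2*3 = -12 + 6 = -6)
s = -4*I/7 (s = (4*I)/(-7) = (4*I)*(-⅐) = -4*I/7 ≈ -0.57143*I)
h(a) = 5 (h(a) = -1 - 1*(-6) = -1 + 6 = 5)
j(T) = 5
j(-36)/4812 - 1302/2857 = 5/4812 - 1302/2857 = -6250939/13747884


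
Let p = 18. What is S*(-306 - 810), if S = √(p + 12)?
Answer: -1116*√30 ≈ -6112.6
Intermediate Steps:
S = √30 (S = √(18 + 12) = √30 ≈ 5.4772)
S*(-306 - 810) = √30*(-306 - 810) = √30*(-1116) = -1116*√30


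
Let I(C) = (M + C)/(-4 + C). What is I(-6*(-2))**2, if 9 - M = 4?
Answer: 289/64 ≈ 4.5156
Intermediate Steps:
M = 5 (M = 9 - 1*4 = 9 - 4 = 5)
I(C) = (5 + C)/(-4 + C)
I(-6*(-2))**2 = ((5 - 6*(-2))/(-4 - 6*(-2)))**2 = ((5 + 12)/(-4 + 12))**2 = (17/8)**2 = 289/64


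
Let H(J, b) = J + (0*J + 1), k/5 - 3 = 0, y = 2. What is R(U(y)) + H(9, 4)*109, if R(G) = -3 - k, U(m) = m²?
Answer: 1072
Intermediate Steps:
k = 15 (k = 15 + 5*0 = 15 + 0 = 15)
R(G) = -18 (R(G) = -3 - 1*15 = -3 - 15 = -18)
H(J, b) = 1 + J (H(J, b) = J + (0 + 1) = J + 1 = 1 + J)
R(U(y)) + H(9, 4)*109 = -18 + (1 + 9)*109 = -18 + 10*109 = -18 + 1090 = 1072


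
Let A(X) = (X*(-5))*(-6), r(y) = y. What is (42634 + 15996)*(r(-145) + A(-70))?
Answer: -131624350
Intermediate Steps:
A(X) = 30*X (A(X) = -5*X*(-6) = 30*X)
(42634 + 15996)*(r(-145) + A(-70)) = (42634 + 15996)*(-145 + 30*(-70)) = 58630*(-145 - 2100) = 58630*(-2245) = -131624350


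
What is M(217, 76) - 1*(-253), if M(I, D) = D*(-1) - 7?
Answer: 170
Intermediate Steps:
M(I, D) = -7 - D (M(I, D) = -D - 7 = -7 - D)
M(217, 76) - 1*(-253) = (-7 - 1*76) - 1*(-253) = (-7 - 76) + 253 = -83 + 253 = 170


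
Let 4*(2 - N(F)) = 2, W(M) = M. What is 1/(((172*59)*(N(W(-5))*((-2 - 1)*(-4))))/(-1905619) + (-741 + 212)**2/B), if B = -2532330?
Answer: -4825656162270/995835853699 ≈ -4.8458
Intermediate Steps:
N(F) = 3/2 (N(F) = 2 - 1/4*2 = 2 - 1/2 = 3/2)
1/(((172*59)*(N(W(-5))*((-2 - 1)*(-4))))/(-1905619) + (-741 + 212)**2/B) = 1/(((172*59)*(3*((-2 - 1)*(-4))/2))/(-1905619) + (-741 + 212)**2/(-2532330)) = 1/((10148*(3*(-3*(-4))/2))*(-1/1905619) + (-529)**2*(-1/2532330)) = 1/((10148*((3/2)*12))*(-1/1905619) + 279841*(-1/2532330)) = 1/((10148*18)*(-1/1905619) - 279841/2532330) = 1/(182664*(-1/1905619) - 279841/2532330) = 1/(-182664/1905619 - 279841/2532330) = 1/(-995835853699/4825656162270) = -4825656162270/995835853699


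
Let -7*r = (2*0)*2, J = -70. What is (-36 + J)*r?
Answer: 0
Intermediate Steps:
r = 0 (r = -2*0*2/7 = -0*2 = -1/7*0 = 0)
(-36 + J)*r = (-36 - 70)*0 = -106*0 = 0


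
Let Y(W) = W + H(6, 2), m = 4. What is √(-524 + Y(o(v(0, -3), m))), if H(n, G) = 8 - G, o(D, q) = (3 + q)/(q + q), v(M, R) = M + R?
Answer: I*√8274/4 ≈ 22.74*I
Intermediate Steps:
o(D, q) = (3 + q)/(2*q) (o(D, q) = (3 + q)/((2*q)) = (3 + q)*(1/(2*q)) = (3 + q)/(2*q))
Y(W) = 6 + W (Y(W) = W + (8 - 1*2) = W + (8 - 2) = W + 6 = 6 + W)
√(-524 + Y(o(v(0, -3), m))) = √(-524 + (6 + (½)*(3 + 4)/4)) = √(-524 + (6 + (½)*(¼)*7)) = √(-524 + (6 + 7/8)) = √(-524 + 55/8) = √(-4137/8) = I*√8274/4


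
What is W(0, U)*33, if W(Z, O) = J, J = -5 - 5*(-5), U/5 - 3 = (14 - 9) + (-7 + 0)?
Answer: 660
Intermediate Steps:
U = 5 (U = 15 + 5*((14 - 9) + (-7 + 0)) = 15 + 5*(5 - 7) = 15 + 5*(-2) = 15 - 10 = 5)
J = 20 (J = -5 + 25 = 20)
W(Z, O) = 20
W(0, U)*33 = 20*33 = 660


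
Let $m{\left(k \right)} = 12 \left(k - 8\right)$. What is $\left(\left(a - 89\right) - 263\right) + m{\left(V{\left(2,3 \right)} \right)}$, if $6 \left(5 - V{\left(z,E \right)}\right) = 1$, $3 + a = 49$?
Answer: $-344$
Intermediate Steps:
$a = 46$ ($a = -3 + 49 = 46$)
$V{\left(z,E \right)} = \frac{29}{6}$ ($V{\left(z,E \right)} = 5 - \frac{1}{6} = \frac{29}{6}$)
$m{\left(k \right)} = -96 + 12 k$ ($m{\left(k \right)} = 12 \left(-8 + k\right) = -96 + 12 k$)
$\left(\left(a - 89\right) - 263\right) + m{\left(V{\left(2,3 \right)} \right)} = \left(\left(46 - 89\right) - 263\right) + \left(-96 + 12 \cdot \frac{29}{6}\right) = \left(\left(46 - 89\right) - 263\right) + \left(-96 + 58\right) = \left(-43 - 263\right) - 38 = -306 - 38 = -344$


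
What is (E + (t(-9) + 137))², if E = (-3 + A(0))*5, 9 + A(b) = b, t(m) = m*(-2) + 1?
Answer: 9216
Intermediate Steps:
t(m) = 1 - 2*m (t(m) = -2*m + 1 = 1 - 2*m)
A(b) = -9 + b
E = -60 (E = (-3 + (-9 + 0))*5 = (-3 - 9)*5 = -12*5 = -60)
(E + (t(-9) + 137))² = (-60 + ((1 - 2*(-9)) + 137))² = (-60 + ((1 + 18) + 137))² = (-60 + (19 + 137))² = (-60 + 156)² = 96² = 9216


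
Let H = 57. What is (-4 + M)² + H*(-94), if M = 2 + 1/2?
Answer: -21423/4 ≈ -5355.8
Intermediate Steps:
M = 5/2 (M = 2 + ½ = 5/2 ≈ 2.5000)
(-4 + M)² + H*(-94) = (-4 + 5/2)² + 57*(-94) = (-3/2)² - 5358 = 9/4 - 5358 = -21423/4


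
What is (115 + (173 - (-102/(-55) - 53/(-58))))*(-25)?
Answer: -4549445/638 ≈ -7130.8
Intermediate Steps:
(115 + (173 - (-102/(-55) - 53/(-58))))*(-25) = (115 + (173 - (-102*(-1/55) - 53*(-1/58))))*(-25) = (115 + (173 - (102/55 + 53/58)))*(-25) = (115 + (173 - 1*8831/3190))*(-25) = (115 + (173 - 8831/3190))*(-25) = (115 + 543039/3190)*(-25) = (909889/3190)*(-25) = -4549445/638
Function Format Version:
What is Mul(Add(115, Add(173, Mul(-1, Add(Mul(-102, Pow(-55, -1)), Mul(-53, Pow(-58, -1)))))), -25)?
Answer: Rational(-4549445, 638) ≈ -7130.8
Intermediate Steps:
Mul(Add(115, Add(173, Mul(-1, Add(Mul(-102, Pow(-55, -1)), Mul(-53, Pow(-58, -1)))))), -25) = Mul(Add(115, Add(173, Mul(-1, Add(Mul(-102, Rational(-1, 55)), Mul(-53, Rational(-1, 58)))))), -25) = Mul(Add(115, Add(173, Mul(-1, Add(Rational(102, 55), Rational(53, 58))))), -25) = Mul(Add(115, Add(173, Mul(-1, Rational(8831, 3190)))), -25) = Mul(Add(115, Add(173, Rational(-8831, 3190))), -25) = Mul(Add(115, Rational(543039, 3190)), -25) = Mul(Rational(909889, 3190), -25) = Rational(-4549445, 638)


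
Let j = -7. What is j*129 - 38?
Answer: -941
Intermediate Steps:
j*129 - 38 = -7*129 - 38 = -903 - 38 = -941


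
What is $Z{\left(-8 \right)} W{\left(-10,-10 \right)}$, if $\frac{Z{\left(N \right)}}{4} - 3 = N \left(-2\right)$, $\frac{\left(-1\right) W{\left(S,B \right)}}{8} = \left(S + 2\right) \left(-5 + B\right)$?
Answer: $-72960$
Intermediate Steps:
$W{\left(S,B \right)} = - 8 \left(-5 + B\right) \left(2 + S\right)$ ($W{\left(S,B \right)} = - 8 \left(S + 2\right) \left(-5 + B\right) = - 8 \left(2 + S\right) \left(-5 + B\right) = - 8 \left(-5 + B\right) \left(2 + S\right)$)
$Z{\left(N \right)} = 12 - 8 N$ ($Z{\left(N \right)} = 12 + 4 N \left(-2\right) = 12 + 4 \left(- 2 N\right) = 12 - 8 N$)
$Z{\left(-8 \right)} W{\left(-10,-10 \right)} = \left(12 - -64\right) \left(80 - -160 + 40 \left(-10\right) - \left(-80\right) \left(-10\right)\right) = \left(12 + 64\right) \left(80 + 160 - 400 - 800\right) = 76 \left(-960\right) = -72960$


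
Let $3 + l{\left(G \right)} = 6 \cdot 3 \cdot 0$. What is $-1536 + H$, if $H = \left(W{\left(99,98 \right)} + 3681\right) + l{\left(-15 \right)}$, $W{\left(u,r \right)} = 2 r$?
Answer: $2338$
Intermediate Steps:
$l{\left(G \right)} = -3$ ($l{\left(G \right)} = -3 + 6 \cdot 3 \cdot 0 = -3 + 18 \cdot 0 = -3 + 0 = -3$)
$H = 3874$ ($H = \left(2 \cdot 98 + 3681\right) - 3 = \left(196 + 3681\right) - 3 = 3877 - 3 = 3874$)
$-1536 + H = -1536 + 3874 = 2338$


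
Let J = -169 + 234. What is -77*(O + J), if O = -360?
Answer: 22715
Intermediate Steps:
J = 65
-77*(O + J) = -77*(-360 + 65) = -77*(-295) = 22715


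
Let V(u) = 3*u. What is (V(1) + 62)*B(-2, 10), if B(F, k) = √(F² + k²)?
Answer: 130*√26 ≈ 662.87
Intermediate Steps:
(V(1) + 62)*B(-2, 10) = (3*1 + 62)*√((-2)² + 10²) = (3 + 62)*√(4 + 100) = 65*√104 = 65*(2*√26) = 130*√26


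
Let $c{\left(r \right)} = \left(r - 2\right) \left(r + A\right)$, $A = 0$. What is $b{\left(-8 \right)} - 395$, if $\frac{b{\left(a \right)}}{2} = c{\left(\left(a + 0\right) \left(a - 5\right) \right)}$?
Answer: $20821$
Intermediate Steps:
$c{\left(r \right)} = r \left(-2 + r\right)$ ($c{\left(r \right)} = \left(r - 2\right) \left(r + 0\right) = \left(-2 + r\right) r = r \left(-2 + r\right)$)
$b{\left(a \right)} = 2 a \left(-5 + a\right) \left(-2 + a \left(-5 + a\right)\right)$ ($b{\left(a \right)} = 2 \left(a + 0\right) \left(a - 5\right) \left(-2 + \left(a + 0\right) \left(a - 5\right)\right) = 2 a \left(-5 + a\right) \left(-2 + a \left(-5 + a\right)\right)$)
$b{\left(-8 \right)} - 395 = 2 \left(-8\right) \left(-5 - 8\right) \left(-2 - 8 \left(-5 - 8\right)\right) - 395 = 2 \left(-8\right) \left(-13\right) \left(-2 - -104\right) - 395 = 2 \left(-8\right) \left(-13\right) \left(-2 + 104\right) - 395 = 2 \left(-8\right) \left(-13\right) 102 - 395 = 21216 - 395 = 20821$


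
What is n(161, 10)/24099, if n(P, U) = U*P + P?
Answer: 1771/24099 ≈ 0.073488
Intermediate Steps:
n(P, U) = P + P*U (n(P, U) = P*U + P = P + P*U)
n(161, 10)/24099 = (161*(1 + 10))/24099 = (161*11)*(1/24099) = 1771*(1/24099) = 1771/24099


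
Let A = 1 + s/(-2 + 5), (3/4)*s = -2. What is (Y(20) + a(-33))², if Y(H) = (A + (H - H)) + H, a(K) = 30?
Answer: 203401/81 ≈ 2511.1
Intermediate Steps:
s = -8/3 (s = (4/3)*(-2) = -8/3 ≈ -2.6667)
A = ⅑ (A = 1 - 8/3/(-2 + 5) = 1 - 8/3/3 = 1 + (⅓)*(-8/3) = 1 - 8/9 = ⅑ ≈ 0.11111)
Y(H) = ⅑ + H (Y(H) = (⅑ + (H - H)) + H = (⅑ + 0) + H = ⅑ + H)
(Y(20) + a(-33))² = ((⅑ + 20) + 30)² = (181/9 + 30)² = (451/9)² = 203401/81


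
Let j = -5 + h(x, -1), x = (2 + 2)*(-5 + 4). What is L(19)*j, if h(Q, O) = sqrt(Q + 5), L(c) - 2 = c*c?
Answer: -1452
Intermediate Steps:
L(c) = 2 + c**2 (L(c) = 2 + c*c = 2 + c**2)
x = -4 (x = 4*(-1) = -4)
h(Q, O) = sqrt(5 + Q)
j = -4 (j = -5 + sqrt(5 - 4) = -5 + sqrt(1) = -5 + 1 = -4)
L(19)*j = (2 + 19**2)*(-4) = (2 + 361)*(-4) = 363*(-4) = -1452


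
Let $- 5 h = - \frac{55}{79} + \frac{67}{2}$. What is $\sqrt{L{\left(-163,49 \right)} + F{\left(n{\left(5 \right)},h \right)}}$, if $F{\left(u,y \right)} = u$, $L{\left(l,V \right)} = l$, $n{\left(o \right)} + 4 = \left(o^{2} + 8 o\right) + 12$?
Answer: $3 i \sqrt{10} \approx 9.4868 i$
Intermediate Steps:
$n{\left(o \right)} = 8 + o^{2} + 8 o$ ($n{\left(o \right)} = -4 + \left(\left(o^{2} + 8 o\right) + 12\right) = -4 + \left(12 + o^{2} + 8 o\right) = 8 + o^{2} + 8 o$)
$h = - \frac{5183}{790}$ ($h = - \frac{- \frac{55}{79} + \frac{67}{2}}{5} = \left(- \frac{1}{5}\right) \frac{5183}{158} = - \frac{5183}{790} \approx -6.5608$)
$\sqrt{L{\left(-163,49 \right)} + F{\left(n{\left(5 \right)},h \right)}} = \sqrt{-163 + \left(8 + 5^{2} + 8 \cdot 5\right)} = \sqrt{-163 + \left(8 + 25 + 40\right)} = \sqrt{-163 + 73} = \sqrt{-90} = 3 i \sqrt{10}$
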